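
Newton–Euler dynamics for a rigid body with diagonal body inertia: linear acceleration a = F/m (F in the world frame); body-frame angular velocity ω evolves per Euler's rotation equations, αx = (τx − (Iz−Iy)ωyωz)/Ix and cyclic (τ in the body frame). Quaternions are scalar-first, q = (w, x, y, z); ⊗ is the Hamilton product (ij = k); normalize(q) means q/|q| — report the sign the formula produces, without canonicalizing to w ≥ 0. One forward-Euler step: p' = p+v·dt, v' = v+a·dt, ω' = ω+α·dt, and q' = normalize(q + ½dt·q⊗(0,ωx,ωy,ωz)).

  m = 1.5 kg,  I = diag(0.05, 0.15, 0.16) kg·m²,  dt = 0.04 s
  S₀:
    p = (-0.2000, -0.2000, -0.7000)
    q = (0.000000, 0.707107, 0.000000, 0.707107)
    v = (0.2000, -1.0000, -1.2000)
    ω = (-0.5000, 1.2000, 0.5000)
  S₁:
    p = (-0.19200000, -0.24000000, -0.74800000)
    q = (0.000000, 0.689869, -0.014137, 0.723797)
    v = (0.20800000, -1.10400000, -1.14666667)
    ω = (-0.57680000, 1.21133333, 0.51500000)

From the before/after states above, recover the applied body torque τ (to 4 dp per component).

Δω = ω₁−ω₀ = (-0.07680000, 0.01133333, 0.01500000)
ω₀×(Iω₀) = (0.0060, 0.0275, -0.0600)
τ = I·(Δω/dt) + ω₀×(Iω₀) = (-0.0900, 0.0700, 0.0000)

τ = (-0.0900, 0.0700, 0.0000)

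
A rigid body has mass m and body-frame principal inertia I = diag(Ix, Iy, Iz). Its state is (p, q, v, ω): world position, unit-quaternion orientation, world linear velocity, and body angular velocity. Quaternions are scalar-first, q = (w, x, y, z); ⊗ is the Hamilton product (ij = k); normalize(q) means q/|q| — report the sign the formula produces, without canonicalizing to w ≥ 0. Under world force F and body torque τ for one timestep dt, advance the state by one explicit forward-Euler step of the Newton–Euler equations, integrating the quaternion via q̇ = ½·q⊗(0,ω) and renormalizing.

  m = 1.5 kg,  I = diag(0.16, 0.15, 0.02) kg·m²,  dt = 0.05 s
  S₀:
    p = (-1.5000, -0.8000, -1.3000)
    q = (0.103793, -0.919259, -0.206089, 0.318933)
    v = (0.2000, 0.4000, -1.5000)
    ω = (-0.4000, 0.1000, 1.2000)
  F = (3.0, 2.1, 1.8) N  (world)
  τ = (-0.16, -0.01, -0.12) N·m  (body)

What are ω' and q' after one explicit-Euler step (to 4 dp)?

gyro term ω×Iω = (-0.0156, -0.0672, 0.0004)
(τ − ω×Iω)/I = (-0.9025, 0.3813, -6.0200)
new body rate ω' = (-0.4451, 0.1191, 0.8990)
Hamilton product q⊗(0,ω) = (-0.7298143, -0.3207173, 0.9859169, -0.0498099)
q + ½dt·q⊗(0,ω), renormalized = (0.0855, -0.9268, -0.1813, 0.3175)

ω' = (-0.4451, 0.1191, 0.8990)
q' = (0.0855, -0.9268, -0.1813, 0.3175)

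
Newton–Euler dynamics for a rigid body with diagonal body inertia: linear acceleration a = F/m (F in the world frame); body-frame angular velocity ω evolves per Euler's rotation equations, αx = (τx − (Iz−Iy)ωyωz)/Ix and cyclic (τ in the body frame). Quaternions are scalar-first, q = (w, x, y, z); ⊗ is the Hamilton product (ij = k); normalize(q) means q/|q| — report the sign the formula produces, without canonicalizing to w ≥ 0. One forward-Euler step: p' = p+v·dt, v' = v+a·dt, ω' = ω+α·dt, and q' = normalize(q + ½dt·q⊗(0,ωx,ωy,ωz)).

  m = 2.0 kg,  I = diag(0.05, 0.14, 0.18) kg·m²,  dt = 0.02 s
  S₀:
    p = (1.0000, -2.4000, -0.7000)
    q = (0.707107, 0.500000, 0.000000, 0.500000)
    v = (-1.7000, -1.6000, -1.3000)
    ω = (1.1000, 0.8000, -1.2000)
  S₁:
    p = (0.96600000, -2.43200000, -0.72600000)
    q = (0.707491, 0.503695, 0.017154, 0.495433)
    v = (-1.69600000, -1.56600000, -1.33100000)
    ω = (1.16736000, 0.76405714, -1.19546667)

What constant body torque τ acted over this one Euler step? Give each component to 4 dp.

τ = (0.1300, -0.0800, 0.1200)

rate change Δω = (0.06736000, -0.03594286, 0.00453333)
applied torque τ = (0.1300, -0.0800, 0.1200)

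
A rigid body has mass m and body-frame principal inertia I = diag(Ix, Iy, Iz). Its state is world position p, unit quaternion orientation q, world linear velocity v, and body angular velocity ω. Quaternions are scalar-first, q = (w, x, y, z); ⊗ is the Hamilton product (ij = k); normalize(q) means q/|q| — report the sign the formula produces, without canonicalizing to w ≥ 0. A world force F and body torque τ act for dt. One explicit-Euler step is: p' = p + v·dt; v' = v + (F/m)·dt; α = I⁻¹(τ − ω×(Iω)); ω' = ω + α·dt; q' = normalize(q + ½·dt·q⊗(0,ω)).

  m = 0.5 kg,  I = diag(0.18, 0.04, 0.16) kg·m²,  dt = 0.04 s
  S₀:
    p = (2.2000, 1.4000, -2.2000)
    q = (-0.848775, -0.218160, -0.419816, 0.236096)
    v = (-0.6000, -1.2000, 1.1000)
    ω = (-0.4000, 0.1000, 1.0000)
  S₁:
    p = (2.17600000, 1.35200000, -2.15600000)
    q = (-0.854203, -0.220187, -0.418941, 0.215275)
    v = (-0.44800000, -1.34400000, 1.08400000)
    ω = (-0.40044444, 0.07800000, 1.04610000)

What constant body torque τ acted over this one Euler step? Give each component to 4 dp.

ω₁ − ω₀ = (-0.00044444, -0.02200000, 0.04610000)
ω₀×(Iω₀) = (0.0120, -0.0080, 0.0056)
τ = I·(Δω/dt) + ω₀×(Iω₀) = (0.0100, -0.0300, 0.1900)

τ = (0.0100, -0.0300, 0.1900)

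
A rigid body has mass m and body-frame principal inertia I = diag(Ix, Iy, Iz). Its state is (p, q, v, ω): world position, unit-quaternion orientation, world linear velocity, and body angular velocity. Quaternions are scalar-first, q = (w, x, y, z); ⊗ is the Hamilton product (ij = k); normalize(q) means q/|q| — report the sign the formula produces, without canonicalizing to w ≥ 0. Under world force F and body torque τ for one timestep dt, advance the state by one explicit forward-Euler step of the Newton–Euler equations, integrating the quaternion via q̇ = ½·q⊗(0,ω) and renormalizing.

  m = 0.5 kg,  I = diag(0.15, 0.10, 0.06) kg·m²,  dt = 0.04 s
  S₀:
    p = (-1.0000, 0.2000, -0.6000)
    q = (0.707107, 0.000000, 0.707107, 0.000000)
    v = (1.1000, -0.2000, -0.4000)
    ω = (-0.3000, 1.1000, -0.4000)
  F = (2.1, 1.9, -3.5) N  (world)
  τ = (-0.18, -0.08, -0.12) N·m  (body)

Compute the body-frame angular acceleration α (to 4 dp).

α = (-1.3173, -0.9080, -2.2750)

precession coupling ω×(Iω) = (0.0176, 0.0108, 0.0165)
(τ − ω×Iω)/I = (-1.3173, -0.9080, -2.2750)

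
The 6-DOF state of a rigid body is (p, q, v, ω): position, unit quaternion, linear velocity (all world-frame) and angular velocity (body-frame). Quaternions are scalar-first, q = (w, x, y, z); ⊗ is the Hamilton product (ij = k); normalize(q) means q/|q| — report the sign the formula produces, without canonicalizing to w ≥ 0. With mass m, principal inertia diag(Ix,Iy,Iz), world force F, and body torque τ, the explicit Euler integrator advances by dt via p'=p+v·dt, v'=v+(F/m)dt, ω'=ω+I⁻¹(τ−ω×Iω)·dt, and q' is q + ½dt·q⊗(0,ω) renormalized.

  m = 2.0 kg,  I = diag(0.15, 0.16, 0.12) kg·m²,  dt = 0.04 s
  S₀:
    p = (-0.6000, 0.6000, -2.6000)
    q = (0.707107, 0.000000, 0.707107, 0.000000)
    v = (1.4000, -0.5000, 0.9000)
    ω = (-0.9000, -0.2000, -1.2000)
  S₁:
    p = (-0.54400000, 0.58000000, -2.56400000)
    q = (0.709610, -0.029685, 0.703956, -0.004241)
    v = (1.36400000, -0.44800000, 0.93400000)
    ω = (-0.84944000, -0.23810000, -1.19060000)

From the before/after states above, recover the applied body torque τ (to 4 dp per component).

rate change Δω = (0.05056000, -0.03810000, 0.00940000)
ω₀×(Iω₀) = (-0.0096, 0.0324, 0.0018)
I·α + gyro = (0.1800, -0.1200, 0.0300)

τ = (0.1800, -0.1200, 0.0300)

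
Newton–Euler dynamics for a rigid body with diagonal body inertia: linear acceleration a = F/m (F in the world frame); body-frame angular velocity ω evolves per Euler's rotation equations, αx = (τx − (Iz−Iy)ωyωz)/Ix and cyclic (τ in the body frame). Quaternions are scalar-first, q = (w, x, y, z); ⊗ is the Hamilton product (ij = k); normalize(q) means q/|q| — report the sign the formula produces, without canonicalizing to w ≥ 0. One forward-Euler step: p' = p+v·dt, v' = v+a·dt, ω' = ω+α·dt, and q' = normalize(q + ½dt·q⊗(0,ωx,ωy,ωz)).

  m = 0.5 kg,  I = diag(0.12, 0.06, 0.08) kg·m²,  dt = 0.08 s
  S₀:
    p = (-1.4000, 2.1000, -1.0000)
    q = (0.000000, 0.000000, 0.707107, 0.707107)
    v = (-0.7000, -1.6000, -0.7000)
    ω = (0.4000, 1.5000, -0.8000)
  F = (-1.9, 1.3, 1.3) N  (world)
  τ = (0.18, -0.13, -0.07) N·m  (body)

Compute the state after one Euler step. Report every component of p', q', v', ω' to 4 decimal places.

gyro term ω×Iω = (-0.0240, -0.0128, -0.0360)
α = I⁻¹(τ − ω×Iω) = (1.7000, -1.9533, -0.4250)
ω + α·dt = (0.5360, 1.3437, -0.8340)
Hamilton product q⊗(0,ω) = (-0.4949749, -1.6263461, 0.2828428, -0.2828428)
updated quaternion q' = (-0.0198, -0.0649, 0.7167, 0.6941)
p + v·dt = (-1.4560, 1.9720, -1.0560)
new velocity v' = (-1.0040, -1.3920, -0.4920)

p' = (-1.4560, 1.9720, -1.0560)
q' = (-0.0198, -0.0649, 0.7167, 0.6941)
v' = (-1.0040, -1.3920, -0.4920)
ω' = (0.5360, 1.3437, -0.8340)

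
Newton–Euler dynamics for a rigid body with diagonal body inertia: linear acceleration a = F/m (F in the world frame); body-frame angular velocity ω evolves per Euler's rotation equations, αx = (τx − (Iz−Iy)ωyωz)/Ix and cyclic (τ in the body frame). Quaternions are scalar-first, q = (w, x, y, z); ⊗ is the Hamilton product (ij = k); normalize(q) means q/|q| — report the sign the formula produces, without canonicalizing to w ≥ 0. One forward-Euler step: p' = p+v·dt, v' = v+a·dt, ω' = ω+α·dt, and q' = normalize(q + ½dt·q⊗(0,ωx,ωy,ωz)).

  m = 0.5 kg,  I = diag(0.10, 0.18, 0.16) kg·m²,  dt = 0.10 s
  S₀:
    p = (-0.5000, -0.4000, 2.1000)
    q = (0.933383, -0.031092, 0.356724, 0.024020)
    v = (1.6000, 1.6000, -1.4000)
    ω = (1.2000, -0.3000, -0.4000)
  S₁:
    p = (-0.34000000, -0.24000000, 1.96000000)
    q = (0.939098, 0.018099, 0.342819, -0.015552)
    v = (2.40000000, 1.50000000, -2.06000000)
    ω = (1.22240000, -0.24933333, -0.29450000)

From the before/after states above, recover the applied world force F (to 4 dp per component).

Δv = v₁−v₀ = (0.80000000, -0.10000000, -0.66000000)
F = m·Δv/dt = (4.0000, -0.5000, -3.3000)

F = (4.0000, -0.5000, -3.3000)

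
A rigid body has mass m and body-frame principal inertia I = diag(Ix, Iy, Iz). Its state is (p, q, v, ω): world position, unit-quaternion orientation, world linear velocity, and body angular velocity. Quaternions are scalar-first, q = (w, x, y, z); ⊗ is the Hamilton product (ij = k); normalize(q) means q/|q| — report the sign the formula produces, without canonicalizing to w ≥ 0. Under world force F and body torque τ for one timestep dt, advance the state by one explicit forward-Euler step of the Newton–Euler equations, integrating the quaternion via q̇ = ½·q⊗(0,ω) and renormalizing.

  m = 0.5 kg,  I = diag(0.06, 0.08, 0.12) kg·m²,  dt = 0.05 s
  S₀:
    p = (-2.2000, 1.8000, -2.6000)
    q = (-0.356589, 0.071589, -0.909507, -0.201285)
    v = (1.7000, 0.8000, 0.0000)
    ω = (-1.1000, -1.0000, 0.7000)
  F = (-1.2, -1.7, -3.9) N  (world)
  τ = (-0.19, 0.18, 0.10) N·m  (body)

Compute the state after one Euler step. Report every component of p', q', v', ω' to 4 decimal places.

p' = (-2.1150, 1.8400, -2.6000)
q' = (-0.3735, 0.0604, -0.8956, -0.2341)
v' = (1.5800, 0.6300, -0.3900)
ω' = (-1.2350, -0.9164, 0.7325)

a = (-2.4000, -3.4000, -7.8000)
new position p' = (-2.1150, 1.8400, -2.6000)
v + (F/m)dt = (1.5800, 0.6300, -0.3900)
α = I⁻¹(τ − ω×Iω) = (-2.7000, 1.6725, 0.6500)
ω + α·dt = (-1.2350, -0.9164, 0.7325)
q⊗(0,ω) = (-0.6898596, -0.4456920, 0.5278902, -1.3216590)
updated quaternion q' = (-0.3735, 0.0604, -0.8956, -0.2341)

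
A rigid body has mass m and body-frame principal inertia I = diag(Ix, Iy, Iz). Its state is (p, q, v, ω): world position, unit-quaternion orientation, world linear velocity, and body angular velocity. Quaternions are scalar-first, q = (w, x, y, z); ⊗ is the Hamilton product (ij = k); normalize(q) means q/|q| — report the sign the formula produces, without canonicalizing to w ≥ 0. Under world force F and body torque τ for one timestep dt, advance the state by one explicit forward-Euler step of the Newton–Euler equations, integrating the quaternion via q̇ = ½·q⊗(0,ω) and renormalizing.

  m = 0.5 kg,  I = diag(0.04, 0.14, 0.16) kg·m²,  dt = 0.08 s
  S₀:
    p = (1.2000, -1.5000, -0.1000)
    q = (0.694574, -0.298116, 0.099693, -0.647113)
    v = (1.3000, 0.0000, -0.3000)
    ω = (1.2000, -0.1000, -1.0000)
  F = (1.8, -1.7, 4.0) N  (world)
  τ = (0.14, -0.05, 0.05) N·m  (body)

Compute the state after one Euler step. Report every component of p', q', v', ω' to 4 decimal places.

p' = (1.3040, -1.5000, -0.1240)
q' = (0.6821, -0.2708, 0.0538, -0.6772)
v' = (1.5880, -0.2720, 0.3400)
ω' = (1.4760, -0.2109, -0.9690)

precession coupling ω×(Iω) = (0.0020, 0.1440, -0.0120)
angular accel α = (3.4500, -1.3857, 0.3875)
new body rate ω' = (1.4760, -0.2109, -0.9690)
2q̇ = q⊗(0,ω) = (-0.2794045, 0.6690845, -1.1441090, -0.7843940)
updated quaternion q' = (0.6821, -0.2708, 0.0538, -0.6772)
p + v·dt = (1.3040, -1.5000, -0.1240)
new velocity v' = (1.5880, -0.2720, 0.3400)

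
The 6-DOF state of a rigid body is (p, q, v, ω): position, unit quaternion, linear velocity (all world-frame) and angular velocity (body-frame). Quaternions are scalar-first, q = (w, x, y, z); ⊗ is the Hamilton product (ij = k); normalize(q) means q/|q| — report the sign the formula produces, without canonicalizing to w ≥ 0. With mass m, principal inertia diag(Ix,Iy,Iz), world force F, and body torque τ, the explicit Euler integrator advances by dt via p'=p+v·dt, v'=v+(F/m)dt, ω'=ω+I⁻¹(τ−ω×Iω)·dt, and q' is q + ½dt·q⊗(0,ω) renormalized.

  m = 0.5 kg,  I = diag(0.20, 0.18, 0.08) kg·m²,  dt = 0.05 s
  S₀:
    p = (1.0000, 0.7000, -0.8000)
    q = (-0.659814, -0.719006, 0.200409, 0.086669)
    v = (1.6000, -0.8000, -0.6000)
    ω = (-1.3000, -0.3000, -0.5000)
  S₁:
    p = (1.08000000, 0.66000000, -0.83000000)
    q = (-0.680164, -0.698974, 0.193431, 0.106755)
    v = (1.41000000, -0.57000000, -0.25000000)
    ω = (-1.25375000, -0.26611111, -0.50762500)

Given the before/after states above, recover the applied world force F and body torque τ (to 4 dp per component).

v₁ − v₀ = (-0.19000000, 0.23000000, 0.35000000)
m·(v₁−v₀)/dt = (-1.9000, 2.3000, 3.5000)
rate change Δω = (0.04625000, 0.03388889, -0.00762500)
precession coupling = (-0.0150, 0.0780, -0.0078)
applied torque τ = (0.1700, 0.2000, -0.0200)

F = (-1.9000, 2.3000, 3.5000)
τ = (0.1700, 0.2000, -0.0200)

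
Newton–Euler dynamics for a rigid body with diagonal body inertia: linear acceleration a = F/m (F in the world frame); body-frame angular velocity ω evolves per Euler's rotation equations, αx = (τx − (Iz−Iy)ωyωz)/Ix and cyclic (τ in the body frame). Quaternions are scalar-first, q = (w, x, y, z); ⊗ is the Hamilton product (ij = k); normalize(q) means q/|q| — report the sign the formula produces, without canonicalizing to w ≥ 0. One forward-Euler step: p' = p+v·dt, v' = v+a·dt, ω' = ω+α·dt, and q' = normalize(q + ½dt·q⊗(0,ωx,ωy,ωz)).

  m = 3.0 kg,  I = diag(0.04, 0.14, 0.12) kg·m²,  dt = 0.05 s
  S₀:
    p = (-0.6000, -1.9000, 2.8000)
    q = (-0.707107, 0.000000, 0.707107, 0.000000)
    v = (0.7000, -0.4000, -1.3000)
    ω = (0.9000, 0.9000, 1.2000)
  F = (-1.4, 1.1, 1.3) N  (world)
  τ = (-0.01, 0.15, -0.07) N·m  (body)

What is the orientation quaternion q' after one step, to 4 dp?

Hamilton product q⊗(0,ω) = (-0.6363963, 0.2121321, -0.6363963, -1.4849247)
q' = normalize(q + ½dt·q⊗(0,ω)) = (-0.7223, 0.0053, 0.6905, -0.0371)

q' = (-0.7223, 0.0053, 0.6905, -0.0371)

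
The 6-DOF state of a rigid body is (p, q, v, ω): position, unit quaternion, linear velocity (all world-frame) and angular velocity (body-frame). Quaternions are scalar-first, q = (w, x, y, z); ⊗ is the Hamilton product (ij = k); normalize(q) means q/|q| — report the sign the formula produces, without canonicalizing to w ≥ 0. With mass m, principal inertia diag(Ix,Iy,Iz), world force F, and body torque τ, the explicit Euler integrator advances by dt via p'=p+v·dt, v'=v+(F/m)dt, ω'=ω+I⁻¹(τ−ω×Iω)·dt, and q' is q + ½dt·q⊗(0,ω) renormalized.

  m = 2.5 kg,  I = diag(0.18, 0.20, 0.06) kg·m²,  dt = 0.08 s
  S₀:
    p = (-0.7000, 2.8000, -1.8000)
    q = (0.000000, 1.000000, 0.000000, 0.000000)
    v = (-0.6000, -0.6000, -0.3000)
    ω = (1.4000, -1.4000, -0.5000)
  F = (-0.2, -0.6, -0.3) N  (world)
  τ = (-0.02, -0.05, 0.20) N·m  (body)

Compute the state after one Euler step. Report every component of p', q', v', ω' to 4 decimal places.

p' = (-0.7480, 2.7520, -1.8240)
q' = (-0.0558, 0.9967, 0.0199, -0.0558)
v' = (-0.6064, -0.6192, -0.3096)
ω' = (1.4347, -1.3864, -0.1811)

p' = p + v·dt = (-0.7480, 2.7520, -1.8240)
v' = v + a·dt = (-0.6064, -0.6192, -0.3096)
precession coupling ω×(Iω) = (-0.0980, -0.0840, -0.0392)
α = I⁻¹(τ − ω×Iω) = (0.4333, 0.1700, 3.9867)
new body rate ω' = (1.4347, -1.3864, -0.1811)
q⊗(0,ω) = (-1.4000000, 0.0000000, 0.5000000, -1.4000000)
q + ½dt·q⊗(0,ω), renormalized = (-0.0558, 0.9967, 0.0199, -0.0558)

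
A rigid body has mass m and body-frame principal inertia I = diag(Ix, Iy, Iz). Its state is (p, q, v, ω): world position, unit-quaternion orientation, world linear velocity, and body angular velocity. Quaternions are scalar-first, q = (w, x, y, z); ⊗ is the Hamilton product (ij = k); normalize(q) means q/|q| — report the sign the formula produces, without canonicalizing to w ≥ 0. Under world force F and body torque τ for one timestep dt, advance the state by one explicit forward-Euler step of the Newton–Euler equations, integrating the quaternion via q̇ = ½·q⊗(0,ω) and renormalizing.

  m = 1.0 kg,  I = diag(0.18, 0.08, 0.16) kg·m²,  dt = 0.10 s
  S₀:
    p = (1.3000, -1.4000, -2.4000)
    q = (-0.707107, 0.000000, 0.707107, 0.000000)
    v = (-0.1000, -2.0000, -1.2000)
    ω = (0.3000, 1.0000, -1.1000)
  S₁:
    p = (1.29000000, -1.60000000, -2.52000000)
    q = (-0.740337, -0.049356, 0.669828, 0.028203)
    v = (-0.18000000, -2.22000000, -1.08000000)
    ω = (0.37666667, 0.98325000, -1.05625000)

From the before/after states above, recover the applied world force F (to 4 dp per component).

F = (-0.8000, -2.2000, 1.2000)

velocity change Δv = (-0.08000000, -0.22000000, 0.12000000)
m·(v₁−v₀)/dt = (-0.8000, -2.2000, 1.2000)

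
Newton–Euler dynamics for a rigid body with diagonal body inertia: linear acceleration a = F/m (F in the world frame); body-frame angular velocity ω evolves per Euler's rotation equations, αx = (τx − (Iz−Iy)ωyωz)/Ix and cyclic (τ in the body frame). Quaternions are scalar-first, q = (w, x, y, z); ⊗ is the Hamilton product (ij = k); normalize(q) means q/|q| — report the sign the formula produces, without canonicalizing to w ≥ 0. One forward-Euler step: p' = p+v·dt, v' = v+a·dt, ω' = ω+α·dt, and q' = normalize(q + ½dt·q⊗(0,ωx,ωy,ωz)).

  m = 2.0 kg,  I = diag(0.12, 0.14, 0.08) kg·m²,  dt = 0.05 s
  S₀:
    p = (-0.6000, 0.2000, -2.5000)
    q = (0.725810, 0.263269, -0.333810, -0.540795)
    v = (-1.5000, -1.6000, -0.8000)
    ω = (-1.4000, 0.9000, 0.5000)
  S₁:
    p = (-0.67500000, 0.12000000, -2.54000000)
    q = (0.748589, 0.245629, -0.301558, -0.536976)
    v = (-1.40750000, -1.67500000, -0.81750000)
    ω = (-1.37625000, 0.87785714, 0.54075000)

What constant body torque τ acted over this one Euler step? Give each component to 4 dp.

τ = (0.0300, -0.0900, 0.0400)

rate change Δω = (0.02375000, -0.02214286, 0.04075000)
applied torque τ = (0.0300, -0.0900, 0.0400)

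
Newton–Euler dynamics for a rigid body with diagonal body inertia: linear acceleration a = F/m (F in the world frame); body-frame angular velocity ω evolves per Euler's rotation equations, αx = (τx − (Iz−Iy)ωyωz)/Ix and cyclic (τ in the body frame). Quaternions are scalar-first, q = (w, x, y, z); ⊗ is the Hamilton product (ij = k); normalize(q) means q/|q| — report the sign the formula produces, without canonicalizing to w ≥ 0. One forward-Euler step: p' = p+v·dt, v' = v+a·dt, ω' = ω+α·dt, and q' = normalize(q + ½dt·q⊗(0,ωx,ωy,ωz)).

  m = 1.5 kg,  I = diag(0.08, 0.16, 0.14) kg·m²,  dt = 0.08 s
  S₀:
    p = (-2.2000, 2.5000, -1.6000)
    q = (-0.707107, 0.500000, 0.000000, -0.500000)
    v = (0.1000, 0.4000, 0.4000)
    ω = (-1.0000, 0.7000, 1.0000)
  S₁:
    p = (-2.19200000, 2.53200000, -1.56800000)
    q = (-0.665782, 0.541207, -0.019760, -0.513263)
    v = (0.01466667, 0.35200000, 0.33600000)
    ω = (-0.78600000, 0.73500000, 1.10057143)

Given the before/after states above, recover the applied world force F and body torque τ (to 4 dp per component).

rate change Δω = (0.21400000, 0.03500000, 0.10057143)
gyro term ω₀×Iω₀ = (-0.0140, 0.0600, -0.0560)
applied torque τ = (0.2000, 0.1300, 0.1200)
v₁ − v₀ = (-0.08533333, -0.04800000, -0.06400000)
applied force F = (-1.6000, -0.9000, -1.2000)

F = (-1.6000, -0.9000, -1.2000)
τ = (0.2000, 0.1300, 0.1200)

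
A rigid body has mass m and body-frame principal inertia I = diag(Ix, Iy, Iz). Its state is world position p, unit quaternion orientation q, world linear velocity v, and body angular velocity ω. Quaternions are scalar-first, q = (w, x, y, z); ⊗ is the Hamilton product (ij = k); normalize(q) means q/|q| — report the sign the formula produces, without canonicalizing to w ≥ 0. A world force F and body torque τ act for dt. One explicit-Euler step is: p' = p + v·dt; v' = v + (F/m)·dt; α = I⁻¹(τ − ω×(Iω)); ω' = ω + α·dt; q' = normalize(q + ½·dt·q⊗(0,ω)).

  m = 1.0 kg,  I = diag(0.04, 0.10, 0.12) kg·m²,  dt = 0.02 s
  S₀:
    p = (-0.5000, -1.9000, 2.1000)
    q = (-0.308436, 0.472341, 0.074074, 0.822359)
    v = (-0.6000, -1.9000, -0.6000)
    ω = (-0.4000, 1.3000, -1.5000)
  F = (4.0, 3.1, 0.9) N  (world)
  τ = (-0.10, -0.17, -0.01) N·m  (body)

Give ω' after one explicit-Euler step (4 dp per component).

precession coupling ω×(Iω) = (-0.0390, -0.0480, -0.0312)
α = I⁻¹(τ − ω×Iω) = (-1.5250, -1.2200, 0.1767)
ω' = ω + α·dt = (-0.4305, 1.2756, -1.4965)

ω' = (-0.4305, 1.2756, -1.4965)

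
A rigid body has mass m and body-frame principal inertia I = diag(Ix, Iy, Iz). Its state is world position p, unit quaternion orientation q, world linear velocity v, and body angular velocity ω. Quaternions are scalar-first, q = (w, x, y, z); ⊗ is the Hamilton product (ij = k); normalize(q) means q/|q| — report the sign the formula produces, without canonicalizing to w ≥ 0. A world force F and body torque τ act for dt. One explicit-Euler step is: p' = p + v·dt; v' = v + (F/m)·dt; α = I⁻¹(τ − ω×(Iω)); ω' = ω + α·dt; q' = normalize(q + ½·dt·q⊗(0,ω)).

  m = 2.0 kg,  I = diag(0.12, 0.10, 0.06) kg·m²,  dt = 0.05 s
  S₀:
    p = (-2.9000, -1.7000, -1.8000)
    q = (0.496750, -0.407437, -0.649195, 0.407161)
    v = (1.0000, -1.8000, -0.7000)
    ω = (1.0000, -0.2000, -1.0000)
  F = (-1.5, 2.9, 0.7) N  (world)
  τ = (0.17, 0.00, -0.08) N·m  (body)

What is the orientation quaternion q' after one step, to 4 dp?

q' = (0.5135, -0.3765, -0.6513, 0.4127)

2q̇ = q⊗(0,ω) = (0.6847590, 1.2273772, -0.0996260, 0.2339324)
q + ½dt·q⊗(0,ω), renormalized = (0.5135, -0.3765, -0.6513, 0.4127)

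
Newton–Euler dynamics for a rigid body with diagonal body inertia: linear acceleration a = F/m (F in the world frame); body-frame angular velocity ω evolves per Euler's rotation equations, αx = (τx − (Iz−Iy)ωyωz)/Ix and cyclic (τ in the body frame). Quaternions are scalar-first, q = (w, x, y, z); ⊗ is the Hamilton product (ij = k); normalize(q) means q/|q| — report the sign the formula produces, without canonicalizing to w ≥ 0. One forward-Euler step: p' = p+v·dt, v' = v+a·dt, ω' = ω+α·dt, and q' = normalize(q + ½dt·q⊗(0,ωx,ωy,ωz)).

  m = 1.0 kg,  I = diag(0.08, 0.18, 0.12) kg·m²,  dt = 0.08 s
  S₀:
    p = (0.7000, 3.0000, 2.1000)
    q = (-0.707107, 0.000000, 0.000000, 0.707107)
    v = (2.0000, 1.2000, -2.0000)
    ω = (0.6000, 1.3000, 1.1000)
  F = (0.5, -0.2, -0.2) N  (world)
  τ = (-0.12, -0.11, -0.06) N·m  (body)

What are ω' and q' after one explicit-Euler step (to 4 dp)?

ω' = (0.5658, 1.2628, 1.0080)
q' = (-0.7363, -0.0536, -0.0197, 0.6742)

angular accel α = (-0.4275, -0.4644, -1.1500)
ω' = ω + α·dt = (0.5658, 1.2628, 1.0080)
q⊗(0,ω) = (-0.7778177, -1.3435033, -0.4949749, -0.7778177)
updated quaternion q' = (-0.7363, -0.0536, -0.0197, 0.6742)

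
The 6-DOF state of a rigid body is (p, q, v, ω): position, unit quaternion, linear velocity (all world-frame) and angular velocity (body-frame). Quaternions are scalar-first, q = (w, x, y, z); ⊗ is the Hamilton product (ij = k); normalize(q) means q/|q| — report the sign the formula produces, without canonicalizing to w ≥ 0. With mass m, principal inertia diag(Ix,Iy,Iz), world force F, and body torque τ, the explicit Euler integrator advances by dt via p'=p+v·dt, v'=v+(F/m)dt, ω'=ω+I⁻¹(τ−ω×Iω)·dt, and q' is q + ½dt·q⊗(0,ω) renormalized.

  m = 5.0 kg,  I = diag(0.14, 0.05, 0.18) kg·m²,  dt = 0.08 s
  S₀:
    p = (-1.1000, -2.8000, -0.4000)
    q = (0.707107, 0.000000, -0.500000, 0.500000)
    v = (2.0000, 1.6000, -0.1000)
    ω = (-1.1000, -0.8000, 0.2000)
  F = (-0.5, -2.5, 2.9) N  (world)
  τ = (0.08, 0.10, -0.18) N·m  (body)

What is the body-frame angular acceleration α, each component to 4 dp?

α = (0.7200, 1.8240, -0.5600)

precession coupling ω×(Iω) = (-0.0208, 0.0088, -0.0792)
angular accel α = (0.7200, 1.8240, -0.5600)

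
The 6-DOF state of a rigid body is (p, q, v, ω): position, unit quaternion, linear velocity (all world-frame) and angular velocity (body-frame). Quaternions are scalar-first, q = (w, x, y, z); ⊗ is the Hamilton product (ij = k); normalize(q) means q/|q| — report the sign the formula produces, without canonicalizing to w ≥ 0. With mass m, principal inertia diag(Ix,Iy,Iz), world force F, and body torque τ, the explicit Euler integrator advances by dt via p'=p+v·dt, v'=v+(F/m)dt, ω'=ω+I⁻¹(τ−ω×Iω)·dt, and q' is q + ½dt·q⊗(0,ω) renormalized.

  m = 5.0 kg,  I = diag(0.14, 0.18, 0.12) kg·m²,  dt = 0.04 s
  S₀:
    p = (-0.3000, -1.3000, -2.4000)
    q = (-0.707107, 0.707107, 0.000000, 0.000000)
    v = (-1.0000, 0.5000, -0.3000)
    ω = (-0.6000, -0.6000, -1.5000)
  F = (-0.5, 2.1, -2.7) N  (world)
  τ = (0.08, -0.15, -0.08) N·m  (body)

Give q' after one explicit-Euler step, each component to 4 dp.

q⊗(0,ω) = (0.4242642, 0.4242642, 1.4849247, 0.6363963)
q + ½dt·q⊗(0,ω), renormalized = (-0.6982, 0.7152, 0.0297, 0.0127)

q' = (-0.6982, 0.7152, 0.0297, 0.0127)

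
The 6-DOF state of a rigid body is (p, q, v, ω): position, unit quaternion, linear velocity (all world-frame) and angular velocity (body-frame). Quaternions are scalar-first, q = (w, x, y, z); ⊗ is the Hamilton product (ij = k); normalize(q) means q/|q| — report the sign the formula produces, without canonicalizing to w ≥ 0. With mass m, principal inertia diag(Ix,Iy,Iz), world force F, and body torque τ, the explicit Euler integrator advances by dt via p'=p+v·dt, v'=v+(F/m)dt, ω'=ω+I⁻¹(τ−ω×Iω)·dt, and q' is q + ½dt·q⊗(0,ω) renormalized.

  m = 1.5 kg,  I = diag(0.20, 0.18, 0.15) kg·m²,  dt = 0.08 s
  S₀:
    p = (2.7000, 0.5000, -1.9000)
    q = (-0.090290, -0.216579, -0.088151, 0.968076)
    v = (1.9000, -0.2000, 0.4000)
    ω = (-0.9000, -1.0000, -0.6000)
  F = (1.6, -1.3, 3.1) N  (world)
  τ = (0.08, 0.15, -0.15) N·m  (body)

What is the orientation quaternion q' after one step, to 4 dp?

Hamilton product q⊗(0,ω) = (0.2977735, 1.1022276, -0.9109258, 0.1914171)
q' = normalize(q + ½dt·q⊗(0,ω)) = (-0.0782, -0.1722, -0.1244, 0.9740)

q' = (-0.0782, -0.1722, -0.1244, 0.9740)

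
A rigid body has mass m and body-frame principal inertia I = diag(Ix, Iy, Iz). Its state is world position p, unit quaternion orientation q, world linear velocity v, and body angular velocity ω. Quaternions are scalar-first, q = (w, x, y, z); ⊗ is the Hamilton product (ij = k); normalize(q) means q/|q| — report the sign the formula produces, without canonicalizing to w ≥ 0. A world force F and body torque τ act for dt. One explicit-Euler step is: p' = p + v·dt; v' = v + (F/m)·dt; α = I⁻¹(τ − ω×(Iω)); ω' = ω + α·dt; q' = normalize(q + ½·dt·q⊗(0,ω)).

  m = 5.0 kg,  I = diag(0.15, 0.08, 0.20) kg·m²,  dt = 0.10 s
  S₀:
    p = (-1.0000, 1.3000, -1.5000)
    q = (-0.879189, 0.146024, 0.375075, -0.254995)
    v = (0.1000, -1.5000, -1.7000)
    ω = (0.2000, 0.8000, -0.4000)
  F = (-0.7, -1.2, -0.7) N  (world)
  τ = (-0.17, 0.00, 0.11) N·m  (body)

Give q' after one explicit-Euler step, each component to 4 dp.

q' = (-0.8998, 0.1398, 0.3399, -0.2351)

2q̇ = q⊗(0,ω) = (-0.4312628, -0.1218718, -0.6959406, 0.3934798)
q + ½dt·q⊗(0,ω), renormalized = (-0.8998, 0.1398, 0.3399, -0.2351)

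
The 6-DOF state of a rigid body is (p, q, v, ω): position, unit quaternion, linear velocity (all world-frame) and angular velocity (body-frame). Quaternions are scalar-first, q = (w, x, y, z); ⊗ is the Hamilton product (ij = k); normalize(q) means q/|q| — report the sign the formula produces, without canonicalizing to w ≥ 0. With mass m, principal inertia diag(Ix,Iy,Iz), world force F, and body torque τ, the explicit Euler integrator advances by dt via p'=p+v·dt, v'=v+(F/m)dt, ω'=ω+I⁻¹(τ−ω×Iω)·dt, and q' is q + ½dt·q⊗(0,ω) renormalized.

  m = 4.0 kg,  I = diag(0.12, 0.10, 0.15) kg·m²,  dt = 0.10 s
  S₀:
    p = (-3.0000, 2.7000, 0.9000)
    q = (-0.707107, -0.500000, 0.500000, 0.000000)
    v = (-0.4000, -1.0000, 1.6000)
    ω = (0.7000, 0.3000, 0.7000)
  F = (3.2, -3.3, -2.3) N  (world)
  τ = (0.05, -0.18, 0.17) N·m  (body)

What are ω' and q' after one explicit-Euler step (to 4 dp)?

gyro term ω×Iω = (0.0105, -0.0147, -0.0042)
α = I⁻¹(τ − ω×Iω) = (0.3292, -1.6530, 1.1613)
new body rate ω' = (0.7329, 0.1347, 0.8161)
2q̇ = q⊗(0,ω) = (0.2000000, -0.1449749, 0.1378679, -0.9949749)
updated quaternion q' = (-0.6962, -0.5066, 0.5062, -0.0497)

ω' = (0.7329, 0.1347, 0.8161)
q' = (-0.6962, -0.5066, 0.5062, -0.0497)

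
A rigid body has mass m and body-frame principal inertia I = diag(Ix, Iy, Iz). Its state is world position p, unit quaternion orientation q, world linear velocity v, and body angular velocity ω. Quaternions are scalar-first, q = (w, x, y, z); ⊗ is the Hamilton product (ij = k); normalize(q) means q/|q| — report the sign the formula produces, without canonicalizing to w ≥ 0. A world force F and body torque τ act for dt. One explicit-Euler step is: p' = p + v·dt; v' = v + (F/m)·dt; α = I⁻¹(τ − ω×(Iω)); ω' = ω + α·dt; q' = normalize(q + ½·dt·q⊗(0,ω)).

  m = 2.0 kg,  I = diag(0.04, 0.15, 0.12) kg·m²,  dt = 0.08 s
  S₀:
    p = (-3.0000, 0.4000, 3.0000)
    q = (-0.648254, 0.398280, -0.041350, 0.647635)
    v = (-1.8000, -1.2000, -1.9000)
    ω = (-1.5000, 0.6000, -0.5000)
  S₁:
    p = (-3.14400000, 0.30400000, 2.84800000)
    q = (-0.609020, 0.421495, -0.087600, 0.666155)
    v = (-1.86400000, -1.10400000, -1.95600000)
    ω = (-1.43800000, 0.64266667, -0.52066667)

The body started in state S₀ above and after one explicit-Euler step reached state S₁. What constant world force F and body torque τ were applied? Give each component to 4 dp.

F = (-1.6000, 2.4000, -1.4000)
τ = (0.0400, 0.0200, -0.1300)

Δω = ω₁−ω₀ = (0.06200000, 0.04266667, -0.02066667)
ω₀×(Iω₀) = (0.0090, -0.0600, -0.0990)
I·α + gyro = (0.0400, 0.0200, -0.1300)
v₁ − v₀ = (-0.06400000, 0.09600000, -0.05600000)
applied force F = (-1.6000, 2.4000, -1.4000)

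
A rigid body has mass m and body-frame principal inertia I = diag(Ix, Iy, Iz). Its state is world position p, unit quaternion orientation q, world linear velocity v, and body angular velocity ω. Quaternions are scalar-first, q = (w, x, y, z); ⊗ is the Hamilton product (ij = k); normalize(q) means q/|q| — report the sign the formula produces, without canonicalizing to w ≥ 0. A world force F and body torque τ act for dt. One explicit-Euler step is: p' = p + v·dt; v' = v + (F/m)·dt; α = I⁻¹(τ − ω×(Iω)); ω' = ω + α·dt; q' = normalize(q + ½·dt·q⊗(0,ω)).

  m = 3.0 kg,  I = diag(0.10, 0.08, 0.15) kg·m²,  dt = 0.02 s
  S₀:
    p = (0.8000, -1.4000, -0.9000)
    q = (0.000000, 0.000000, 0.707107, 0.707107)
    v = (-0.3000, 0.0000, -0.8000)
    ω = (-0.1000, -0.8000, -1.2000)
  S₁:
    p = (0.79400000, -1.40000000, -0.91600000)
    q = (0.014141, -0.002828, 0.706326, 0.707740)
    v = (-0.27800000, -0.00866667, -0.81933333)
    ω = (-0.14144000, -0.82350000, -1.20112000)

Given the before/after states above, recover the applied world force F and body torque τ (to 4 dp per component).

F = (3.3000, -1.3000, -2.9000)
τ = (-0.1400, -0.1000, -0.0100)

v₁ − v₀ = (0.02200000, -0.00866667, -0.01933333)
m·(v₁−v₀)/dt = (3.3000, -1.3000, -2.9000)
rate change Δω = (-0.04144000, -0.02350000, -0.00112000)
gyro term ω₀×Iω₀ = (0.0672, -0.0060, -0.0016)
I·α + gyro = (-0.1400, -0.1000, -0.0100)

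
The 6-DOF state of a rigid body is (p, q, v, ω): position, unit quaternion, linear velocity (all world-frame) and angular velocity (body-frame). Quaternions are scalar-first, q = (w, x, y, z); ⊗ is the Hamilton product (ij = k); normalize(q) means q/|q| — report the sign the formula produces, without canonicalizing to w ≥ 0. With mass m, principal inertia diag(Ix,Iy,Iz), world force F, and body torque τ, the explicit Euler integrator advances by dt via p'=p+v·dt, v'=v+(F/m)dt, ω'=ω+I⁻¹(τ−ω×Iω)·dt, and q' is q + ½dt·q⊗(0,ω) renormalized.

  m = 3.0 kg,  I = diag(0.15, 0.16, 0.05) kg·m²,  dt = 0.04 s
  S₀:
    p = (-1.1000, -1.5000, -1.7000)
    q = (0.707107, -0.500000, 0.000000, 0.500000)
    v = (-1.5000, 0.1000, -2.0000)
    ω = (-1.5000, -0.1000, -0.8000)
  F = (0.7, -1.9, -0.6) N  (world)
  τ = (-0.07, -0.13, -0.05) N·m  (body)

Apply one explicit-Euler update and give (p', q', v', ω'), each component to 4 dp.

gyro term ω×Iω = (-0.0088, 0.1200, 0.0015)
α = I⁻¹(τ − ω×Iω) = (-0.4080, -1.5625, -1.0300)
ω + α·dt = (-1.5163, -0.1625, -0.8412)
2q̇ = q⊗(0,ω) = (-0.3500000, -1.0106605, -1.2207107, -0.5156856)
updated quaternion q' = (0.6997, -0.5199, -0.0244, 0.4894)
new position p' = (-1.1600, -1.4960, -1.7800)
v + (F/m)dt = (-1.4907, 0.0747, -2.0080)

p' = (-1.1600, -1.4960, -1.7800)
q' = (0.6997, -0.5199, -0.0244, 0.4894)
v' = (-1.4907, 0.0747, -2.0080)
ω' = (-1.5163, -0.1625, -0.8412)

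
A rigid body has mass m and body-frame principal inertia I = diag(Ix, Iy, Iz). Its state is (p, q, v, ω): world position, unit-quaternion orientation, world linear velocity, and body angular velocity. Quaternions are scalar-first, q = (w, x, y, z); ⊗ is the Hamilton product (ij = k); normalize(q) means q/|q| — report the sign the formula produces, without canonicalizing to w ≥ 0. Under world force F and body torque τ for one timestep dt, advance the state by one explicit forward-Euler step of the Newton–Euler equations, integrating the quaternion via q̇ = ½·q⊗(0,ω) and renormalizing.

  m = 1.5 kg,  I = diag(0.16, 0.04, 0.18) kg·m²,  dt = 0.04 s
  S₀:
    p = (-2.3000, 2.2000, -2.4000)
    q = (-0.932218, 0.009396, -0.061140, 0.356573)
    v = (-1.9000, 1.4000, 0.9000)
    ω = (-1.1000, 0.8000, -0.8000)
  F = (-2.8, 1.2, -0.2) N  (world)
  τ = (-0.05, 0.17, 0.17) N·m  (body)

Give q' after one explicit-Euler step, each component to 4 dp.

2q̇ = q⊗(0,ω) = (0.3445060, 0.7890934, -1.1304879, 0.6860372)
q + ½dt·q⊗(0,ω), renormalized = (-0.9249, 0.0252, -0.0837, 0.3701)

q' = (-0.9249, 0.0252, -0.0837, 0.3701)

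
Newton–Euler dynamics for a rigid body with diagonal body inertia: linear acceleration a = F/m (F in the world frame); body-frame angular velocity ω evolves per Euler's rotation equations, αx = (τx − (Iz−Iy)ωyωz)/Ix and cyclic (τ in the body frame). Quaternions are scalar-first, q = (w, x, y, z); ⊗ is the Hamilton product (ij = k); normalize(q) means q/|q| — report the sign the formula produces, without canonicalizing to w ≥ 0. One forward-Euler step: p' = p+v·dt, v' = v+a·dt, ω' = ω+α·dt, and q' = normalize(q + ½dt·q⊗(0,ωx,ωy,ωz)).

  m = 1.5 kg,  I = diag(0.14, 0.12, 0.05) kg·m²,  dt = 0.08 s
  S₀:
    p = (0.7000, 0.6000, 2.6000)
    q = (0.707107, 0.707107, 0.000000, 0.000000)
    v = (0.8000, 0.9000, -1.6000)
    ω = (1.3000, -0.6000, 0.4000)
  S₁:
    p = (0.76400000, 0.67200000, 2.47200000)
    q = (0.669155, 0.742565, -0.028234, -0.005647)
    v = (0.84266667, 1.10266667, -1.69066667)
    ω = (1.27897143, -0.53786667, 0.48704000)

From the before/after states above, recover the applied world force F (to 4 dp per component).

F = (0.8000, 3.8000, -1.7000)

velocity change Δv = (0.04266667, 0.20266667, -0.09066667)
F = m·Δv/dt = (0.8000, 3.8000, -1.7000)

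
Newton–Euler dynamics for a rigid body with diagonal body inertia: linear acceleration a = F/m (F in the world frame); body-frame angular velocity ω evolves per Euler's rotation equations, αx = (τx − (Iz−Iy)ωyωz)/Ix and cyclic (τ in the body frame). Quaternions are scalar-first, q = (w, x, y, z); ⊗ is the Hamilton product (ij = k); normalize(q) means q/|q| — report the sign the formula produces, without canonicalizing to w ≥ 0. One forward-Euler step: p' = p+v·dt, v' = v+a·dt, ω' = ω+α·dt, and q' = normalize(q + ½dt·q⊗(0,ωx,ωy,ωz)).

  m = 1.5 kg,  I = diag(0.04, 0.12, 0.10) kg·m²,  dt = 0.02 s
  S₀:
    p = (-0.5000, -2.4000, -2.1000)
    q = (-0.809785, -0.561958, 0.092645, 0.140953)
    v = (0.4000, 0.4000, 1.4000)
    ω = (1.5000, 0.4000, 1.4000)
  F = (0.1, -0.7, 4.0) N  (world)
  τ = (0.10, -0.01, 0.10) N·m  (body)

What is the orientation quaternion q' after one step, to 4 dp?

Hamilton product q⊗(0,ω) = (0.6085448, -1.1413557, 0.6742567, -1.4974497)
updated quaternion q' = (-0.8035, -0.5732, 0.0994, 0.1260)

q' = (-0.8035, -0.5732, 0.0994, 0.1260)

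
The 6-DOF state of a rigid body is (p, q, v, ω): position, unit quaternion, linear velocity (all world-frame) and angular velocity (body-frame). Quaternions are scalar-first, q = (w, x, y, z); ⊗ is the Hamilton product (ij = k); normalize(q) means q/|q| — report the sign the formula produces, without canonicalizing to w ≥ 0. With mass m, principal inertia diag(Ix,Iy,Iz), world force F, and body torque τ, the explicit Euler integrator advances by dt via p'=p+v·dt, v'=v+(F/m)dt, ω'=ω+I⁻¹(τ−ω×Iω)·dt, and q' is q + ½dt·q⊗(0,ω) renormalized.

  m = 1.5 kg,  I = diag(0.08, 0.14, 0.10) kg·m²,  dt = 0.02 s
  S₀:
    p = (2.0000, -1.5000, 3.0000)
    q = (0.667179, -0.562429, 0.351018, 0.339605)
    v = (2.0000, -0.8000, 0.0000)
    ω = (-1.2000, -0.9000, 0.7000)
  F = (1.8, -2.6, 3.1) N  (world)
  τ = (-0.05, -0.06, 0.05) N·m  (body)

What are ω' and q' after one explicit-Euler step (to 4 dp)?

ω' = (-1.2188, -0.9110, 0.6970)
q' = (0.6611, -0.5648, 0.3448, 0.3535)

(τ − ω×Iω)/I = (-0.9400, -0.5486, -0.1480)
new body rate ω' = (-1.2188, -0.9110, 0.6970)
q⊗(0,ω) = (-0.5967221, -0.2492577, -0.6142868, 1.3944330)
q' = normalize(q + ½dt·q⊗(0,ω)) = (0.6611, -0.5648, 0.3448, 0.3535)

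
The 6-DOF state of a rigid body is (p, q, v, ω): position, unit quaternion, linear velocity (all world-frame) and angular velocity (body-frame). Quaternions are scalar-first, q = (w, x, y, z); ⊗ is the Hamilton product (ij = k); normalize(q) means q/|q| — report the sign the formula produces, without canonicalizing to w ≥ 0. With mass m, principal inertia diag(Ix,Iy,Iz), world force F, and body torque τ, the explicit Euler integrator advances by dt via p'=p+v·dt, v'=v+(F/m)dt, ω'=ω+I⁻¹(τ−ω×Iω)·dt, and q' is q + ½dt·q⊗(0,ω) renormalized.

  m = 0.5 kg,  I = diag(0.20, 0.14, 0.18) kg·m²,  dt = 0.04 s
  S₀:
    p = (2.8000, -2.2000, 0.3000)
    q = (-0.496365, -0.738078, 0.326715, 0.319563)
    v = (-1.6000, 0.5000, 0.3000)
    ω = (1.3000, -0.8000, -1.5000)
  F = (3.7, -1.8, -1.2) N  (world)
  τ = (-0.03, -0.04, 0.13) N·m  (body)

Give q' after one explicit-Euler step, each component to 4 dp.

2q̇ = q⊗(0,ω) = (1.7002179, -0.8796966, -0.2945931, 0.9102804)
updated quaternion q' = (-0.4619, -0.7550, 0.3205, 0.3375)

q' = (-0.4619, -0.7550, 0.3205, 0.3375)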